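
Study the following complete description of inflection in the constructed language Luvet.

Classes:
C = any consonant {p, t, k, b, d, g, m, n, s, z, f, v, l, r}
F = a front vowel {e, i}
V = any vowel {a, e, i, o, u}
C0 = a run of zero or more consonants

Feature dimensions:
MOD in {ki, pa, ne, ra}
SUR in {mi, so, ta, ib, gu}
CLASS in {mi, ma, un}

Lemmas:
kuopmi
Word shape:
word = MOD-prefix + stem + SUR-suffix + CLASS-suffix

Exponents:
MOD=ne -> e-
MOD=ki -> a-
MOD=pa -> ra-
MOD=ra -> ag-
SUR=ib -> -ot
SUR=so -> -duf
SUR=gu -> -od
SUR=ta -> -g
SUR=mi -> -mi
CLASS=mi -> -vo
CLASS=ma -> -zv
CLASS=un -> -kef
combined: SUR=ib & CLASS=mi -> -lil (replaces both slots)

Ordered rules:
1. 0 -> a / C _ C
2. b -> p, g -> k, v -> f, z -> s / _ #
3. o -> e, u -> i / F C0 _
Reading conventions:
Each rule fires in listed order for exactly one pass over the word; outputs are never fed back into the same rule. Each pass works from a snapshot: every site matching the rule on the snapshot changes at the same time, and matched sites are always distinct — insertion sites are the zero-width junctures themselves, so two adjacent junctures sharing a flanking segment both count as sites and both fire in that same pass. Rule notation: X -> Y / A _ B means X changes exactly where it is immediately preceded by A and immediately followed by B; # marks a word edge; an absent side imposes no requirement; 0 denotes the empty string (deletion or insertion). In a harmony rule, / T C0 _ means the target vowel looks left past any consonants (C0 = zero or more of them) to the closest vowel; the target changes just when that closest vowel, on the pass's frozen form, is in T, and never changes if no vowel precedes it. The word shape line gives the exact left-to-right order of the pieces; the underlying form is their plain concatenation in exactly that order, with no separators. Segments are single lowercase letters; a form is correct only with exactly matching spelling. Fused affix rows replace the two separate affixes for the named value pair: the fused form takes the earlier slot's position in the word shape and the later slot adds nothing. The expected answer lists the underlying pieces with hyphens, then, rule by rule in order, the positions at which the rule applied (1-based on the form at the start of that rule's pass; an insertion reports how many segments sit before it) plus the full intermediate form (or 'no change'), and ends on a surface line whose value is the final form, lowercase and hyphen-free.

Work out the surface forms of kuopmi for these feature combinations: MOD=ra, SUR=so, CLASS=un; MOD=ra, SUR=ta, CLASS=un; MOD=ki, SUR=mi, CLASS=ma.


cell MOD=ra, SUR=so, CLASS=un:
underlying: ag-kuopmi-duf-kef
1. 0 -> a / C _ C: inserts after position(s) 2, 6, 11: agakuopamidufakef
2. b -> p, g -> k, v -> f, z -> s / _ #: no change
3. o -> e, u -> i / F C0 _: fires at position(s) 12: agakuopamidifakef
surface: agakuopamidifakef

cell MOD=ra, SUR=ta, CLASS=un:
underlying: ag-kuopmi-g-kef
1. 0 -> a / C _ C: inserts after position(s) 2, 6, 9: agakuopamigakef
2. b -> p, g -> k, v -> f, z -> s / _ #: no change
3. o -> e, u -> i / F C0 _: no change
surface: agakuopamigakef

cell MOD=ki, SUR=mi, CLASS=ma:
underlying: a-kuopmi-mi-zv
1. 0 -> a / C _ C: inserts after position(s) 5, 10: akuopamimizav
2. b -> p, g -> k, v -> f, z -> s / _ #: fires at position(s) 13: akuopamimizaf
3. o -> e, u -> i / F C0 _: no change
surface: akuopamimizaf


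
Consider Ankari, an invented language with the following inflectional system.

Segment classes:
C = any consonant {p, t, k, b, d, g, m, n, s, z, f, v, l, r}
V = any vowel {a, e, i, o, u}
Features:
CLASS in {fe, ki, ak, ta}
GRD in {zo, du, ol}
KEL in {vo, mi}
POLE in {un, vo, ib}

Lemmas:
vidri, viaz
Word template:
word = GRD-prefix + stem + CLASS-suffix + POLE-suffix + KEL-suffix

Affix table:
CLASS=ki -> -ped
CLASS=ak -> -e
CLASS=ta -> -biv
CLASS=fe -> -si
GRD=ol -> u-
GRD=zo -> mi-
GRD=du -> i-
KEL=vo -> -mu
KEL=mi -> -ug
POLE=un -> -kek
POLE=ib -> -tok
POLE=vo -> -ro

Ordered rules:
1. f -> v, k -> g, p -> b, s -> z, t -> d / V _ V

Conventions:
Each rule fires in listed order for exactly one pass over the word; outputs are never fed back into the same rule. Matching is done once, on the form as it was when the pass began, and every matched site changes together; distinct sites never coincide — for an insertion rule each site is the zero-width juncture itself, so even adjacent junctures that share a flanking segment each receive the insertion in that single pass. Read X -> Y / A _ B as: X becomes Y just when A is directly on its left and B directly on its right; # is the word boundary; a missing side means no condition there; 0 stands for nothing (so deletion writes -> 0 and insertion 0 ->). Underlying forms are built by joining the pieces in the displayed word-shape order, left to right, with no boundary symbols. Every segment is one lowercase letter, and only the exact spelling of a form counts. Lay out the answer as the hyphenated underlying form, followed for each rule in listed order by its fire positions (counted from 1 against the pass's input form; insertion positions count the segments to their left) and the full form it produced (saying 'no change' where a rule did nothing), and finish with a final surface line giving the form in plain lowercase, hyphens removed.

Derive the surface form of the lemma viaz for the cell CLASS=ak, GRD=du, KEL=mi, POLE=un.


underlying: i-viaz-e-kek-ug
1. f -> v, k -> g, p -> b, s -> z, t -> d / V _ V: fires at position(s) 7, 9: iviazegegug
surface: iviazegegug


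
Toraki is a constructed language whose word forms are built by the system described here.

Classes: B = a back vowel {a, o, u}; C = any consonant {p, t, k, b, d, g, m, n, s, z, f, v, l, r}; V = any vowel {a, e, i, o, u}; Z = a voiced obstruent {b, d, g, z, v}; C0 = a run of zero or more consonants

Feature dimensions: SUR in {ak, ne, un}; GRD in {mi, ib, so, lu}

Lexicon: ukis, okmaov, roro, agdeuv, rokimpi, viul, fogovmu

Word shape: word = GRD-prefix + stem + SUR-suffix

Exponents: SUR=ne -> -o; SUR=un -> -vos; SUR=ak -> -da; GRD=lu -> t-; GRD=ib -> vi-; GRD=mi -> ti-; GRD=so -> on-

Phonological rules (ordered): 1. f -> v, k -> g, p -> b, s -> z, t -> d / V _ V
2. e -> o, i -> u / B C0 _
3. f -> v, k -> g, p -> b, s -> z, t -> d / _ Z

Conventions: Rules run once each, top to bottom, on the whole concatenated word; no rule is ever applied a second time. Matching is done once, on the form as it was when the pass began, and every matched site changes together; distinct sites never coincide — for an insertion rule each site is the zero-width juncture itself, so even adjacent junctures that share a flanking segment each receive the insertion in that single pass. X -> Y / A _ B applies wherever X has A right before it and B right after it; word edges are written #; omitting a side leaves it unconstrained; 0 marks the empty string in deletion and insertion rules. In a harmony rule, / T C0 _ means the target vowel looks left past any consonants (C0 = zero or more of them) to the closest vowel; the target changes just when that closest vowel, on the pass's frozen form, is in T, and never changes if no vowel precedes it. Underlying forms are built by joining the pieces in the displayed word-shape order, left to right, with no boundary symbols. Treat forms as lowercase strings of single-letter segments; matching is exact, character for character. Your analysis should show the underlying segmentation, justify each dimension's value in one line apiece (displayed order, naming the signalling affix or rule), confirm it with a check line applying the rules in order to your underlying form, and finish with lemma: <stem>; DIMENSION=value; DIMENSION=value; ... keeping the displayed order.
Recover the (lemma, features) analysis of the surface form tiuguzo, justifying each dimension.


underlying: ti-ukis-o
SUR=ne - signalled by the affix -o
GRD=mi - signalled by the affix ti-
check: tiukiso -> tiugizo -> tiuguzo -> tiuguzo
lemma: ukis; SUR=ne; GRD=mi


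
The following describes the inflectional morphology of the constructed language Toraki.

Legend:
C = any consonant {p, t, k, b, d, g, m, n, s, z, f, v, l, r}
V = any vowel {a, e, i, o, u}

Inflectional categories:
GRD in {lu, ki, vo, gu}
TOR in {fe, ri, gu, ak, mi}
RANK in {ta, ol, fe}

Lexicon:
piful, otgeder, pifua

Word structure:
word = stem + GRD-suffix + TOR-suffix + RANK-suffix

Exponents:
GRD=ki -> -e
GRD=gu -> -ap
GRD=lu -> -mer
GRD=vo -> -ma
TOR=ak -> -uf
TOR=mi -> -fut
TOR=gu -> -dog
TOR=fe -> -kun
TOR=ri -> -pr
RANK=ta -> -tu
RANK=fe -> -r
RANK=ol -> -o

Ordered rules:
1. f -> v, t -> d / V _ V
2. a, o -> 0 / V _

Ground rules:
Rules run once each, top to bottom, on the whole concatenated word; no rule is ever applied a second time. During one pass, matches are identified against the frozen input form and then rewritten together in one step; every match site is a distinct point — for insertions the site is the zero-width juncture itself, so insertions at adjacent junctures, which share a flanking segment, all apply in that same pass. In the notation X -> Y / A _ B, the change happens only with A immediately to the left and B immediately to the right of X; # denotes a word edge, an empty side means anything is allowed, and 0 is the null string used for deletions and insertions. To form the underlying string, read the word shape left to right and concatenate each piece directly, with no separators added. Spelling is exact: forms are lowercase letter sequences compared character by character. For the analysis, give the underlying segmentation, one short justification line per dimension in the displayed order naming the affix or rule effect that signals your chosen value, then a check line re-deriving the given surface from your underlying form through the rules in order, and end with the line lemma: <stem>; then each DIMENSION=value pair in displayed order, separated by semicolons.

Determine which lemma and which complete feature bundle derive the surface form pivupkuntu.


underlying: pifua-ap-kun-tu
GRD=gu - signalled by the affix -ap
TOR=fe - signalled by the affix -kun
RANK=ta - signalled by the affix -tu
check: pifuaapkuntu -> pivuaapkuntu -> pivupkuntu
lemma: pifua; GRD=gu; TOR=fe; RANK=ta


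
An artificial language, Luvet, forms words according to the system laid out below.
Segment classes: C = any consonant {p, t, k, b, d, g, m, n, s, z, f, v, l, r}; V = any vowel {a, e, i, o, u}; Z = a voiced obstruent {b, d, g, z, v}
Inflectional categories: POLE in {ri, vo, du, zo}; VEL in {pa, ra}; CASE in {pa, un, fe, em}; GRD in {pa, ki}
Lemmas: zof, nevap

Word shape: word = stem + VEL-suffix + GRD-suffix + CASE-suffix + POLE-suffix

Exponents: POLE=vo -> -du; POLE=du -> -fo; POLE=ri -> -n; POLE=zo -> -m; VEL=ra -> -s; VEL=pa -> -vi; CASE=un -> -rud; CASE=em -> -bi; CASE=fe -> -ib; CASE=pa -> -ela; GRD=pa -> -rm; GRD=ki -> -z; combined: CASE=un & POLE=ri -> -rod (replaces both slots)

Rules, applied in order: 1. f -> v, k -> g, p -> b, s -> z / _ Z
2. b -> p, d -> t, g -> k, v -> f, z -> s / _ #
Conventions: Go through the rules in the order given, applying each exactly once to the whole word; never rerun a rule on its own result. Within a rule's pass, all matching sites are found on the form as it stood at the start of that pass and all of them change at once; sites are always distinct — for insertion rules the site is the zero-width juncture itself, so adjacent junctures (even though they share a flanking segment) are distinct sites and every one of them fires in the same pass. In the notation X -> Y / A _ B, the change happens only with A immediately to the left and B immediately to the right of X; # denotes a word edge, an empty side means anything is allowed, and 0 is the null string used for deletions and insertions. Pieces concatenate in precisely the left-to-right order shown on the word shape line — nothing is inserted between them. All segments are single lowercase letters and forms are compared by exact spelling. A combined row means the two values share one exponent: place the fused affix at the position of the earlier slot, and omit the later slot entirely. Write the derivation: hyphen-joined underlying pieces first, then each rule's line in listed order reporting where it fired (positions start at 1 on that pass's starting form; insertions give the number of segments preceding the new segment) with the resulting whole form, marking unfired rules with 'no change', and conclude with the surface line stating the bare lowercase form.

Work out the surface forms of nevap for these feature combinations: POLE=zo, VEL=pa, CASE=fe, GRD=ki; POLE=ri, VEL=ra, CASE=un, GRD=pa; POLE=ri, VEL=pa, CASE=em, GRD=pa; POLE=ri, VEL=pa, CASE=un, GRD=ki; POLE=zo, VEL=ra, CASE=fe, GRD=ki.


cell POLE=zo, VEL=pa, CASE=fe, GRD=ki:
underlying: nevap-vi-z-ib-m
1. f -> v, k -> g, p -> b, s -> z / _ Z: fires at position(s) 5: nevabvizibm
2. b -> p, d -> t, g -> k, v -> f, z -> s / _ #: no change
surface: nevabvizibm

cell POLE=ri, VEL=ra, CASE=un, GRD=pa:
underlying: nevap-s-rm-rod
1. f -> v, k -> g, p -> b, s -> z / _ Z: no change
2. b -> p, d -> t, g -> k, v -> f, z -> s / _ #: fires at position(s) 11: nevapsrmrot
surface: nevapsrmrot

cell POLE=ri, VEL=pa, CASE=em, GRD=pa:
underlying: nevap-vi-rm-bi-n
1. f -> v, k -> g, p -> b, s -> z / _ Z: fires at position(s) 5: nevabvirmbin
2. b -> p, d -> t, g -> k, v -> f, z -> s / _ #: no change
surface: nevabvirmbin

cell POLE=ri, VEL=pa, CASE=un, GRD=ki:
underlying: nevap-vi-z-rod
1. f -> v, k -> g, p -> b, s -> z / _ Z: fires at position(s) 5: nevabvizrod
2. b -> p, d -> t, g -> k, v -> f, z -> s / _ #: fires at position(s) 11: nevabvizrot
surface: nevabvizrot

cell POLE=zo, VEL=ra, CASE=fe, GRD=ki:
underlying: nevap-s-z-ib-m
1. f -> v, k -> g, p -> b, s -> z / _ Z: fires at position(s) 6: nevapzzibm
2. b -> p, d -> t, g -> k, v -> f, z -> s / _ #: no change
surface: nevapzzibm


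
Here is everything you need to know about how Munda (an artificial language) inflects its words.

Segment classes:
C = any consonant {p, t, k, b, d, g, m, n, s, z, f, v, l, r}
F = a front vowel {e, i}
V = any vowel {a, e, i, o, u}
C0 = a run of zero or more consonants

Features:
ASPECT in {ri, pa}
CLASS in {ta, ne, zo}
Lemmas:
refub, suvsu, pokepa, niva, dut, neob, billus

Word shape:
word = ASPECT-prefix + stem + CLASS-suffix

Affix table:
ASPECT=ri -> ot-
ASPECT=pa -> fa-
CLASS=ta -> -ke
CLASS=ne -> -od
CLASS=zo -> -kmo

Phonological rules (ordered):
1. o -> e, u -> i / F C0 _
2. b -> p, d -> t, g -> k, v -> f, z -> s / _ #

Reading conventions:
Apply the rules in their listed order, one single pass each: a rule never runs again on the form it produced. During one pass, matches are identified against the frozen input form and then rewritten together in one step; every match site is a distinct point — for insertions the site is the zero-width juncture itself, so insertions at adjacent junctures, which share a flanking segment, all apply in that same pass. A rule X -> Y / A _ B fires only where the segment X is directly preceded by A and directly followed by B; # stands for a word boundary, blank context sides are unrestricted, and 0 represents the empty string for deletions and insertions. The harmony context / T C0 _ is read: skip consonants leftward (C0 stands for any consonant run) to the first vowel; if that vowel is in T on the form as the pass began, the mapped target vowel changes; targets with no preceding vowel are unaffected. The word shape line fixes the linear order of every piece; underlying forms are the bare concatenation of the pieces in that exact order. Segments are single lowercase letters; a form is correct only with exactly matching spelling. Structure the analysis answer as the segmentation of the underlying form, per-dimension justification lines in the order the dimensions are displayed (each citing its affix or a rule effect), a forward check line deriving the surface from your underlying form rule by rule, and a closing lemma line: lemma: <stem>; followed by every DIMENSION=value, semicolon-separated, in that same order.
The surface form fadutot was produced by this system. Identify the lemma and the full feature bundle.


underlying: fa-dut-od
ASPECT=pa - signalled by the affix fa-
CLASS=ne - signalled by the affix -od
check: fadutod -> fadutod -> fadutot
lemma: dut; ASPECT=pa; CLASS=ne


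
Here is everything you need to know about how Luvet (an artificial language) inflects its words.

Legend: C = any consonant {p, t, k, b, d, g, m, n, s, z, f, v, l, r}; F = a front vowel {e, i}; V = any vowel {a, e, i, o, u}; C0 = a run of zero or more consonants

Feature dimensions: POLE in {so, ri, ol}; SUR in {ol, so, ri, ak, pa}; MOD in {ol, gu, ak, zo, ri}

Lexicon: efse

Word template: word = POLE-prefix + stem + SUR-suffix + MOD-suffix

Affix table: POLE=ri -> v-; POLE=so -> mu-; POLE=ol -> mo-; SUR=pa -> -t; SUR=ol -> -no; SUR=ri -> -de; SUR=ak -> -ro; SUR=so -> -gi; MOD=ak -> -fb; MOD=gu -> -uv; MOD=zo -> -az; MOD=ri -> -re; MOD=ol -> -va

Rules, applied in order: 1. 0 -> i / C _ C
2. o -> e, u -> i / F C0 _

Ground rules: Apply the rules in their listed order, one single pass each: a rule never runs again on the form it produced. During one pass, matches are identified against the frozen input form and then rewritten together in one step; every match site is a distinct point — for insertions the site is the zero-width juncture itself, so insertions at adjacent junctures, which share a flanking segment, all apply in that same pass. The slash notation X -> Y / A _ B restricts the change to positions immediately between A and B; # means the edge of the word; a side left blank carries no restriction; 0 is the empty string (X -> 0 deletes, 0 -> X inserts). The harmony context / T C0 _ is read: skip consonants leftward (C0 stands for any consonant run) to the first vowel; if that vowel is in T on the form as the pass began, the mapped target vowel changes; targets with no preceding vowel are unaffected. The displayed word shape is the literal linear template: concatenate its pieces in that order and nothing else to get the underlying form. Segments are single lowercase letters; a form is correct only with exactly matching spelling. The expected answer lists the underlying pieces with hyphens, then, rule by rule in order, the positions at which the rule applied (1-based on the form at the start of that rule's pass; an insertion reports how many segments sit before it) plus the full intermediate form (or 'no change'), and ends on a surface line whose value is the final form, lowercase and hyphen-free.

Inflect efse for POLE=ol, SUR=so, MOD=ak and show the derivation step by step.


underlying: mo-efse-gi-fb
1. 0 -> i / C _ C: inserts after position(s) 4, 9: moefisegifib
2. o -> e, u -> i / F C0 _: no change
surface: moefisegifib


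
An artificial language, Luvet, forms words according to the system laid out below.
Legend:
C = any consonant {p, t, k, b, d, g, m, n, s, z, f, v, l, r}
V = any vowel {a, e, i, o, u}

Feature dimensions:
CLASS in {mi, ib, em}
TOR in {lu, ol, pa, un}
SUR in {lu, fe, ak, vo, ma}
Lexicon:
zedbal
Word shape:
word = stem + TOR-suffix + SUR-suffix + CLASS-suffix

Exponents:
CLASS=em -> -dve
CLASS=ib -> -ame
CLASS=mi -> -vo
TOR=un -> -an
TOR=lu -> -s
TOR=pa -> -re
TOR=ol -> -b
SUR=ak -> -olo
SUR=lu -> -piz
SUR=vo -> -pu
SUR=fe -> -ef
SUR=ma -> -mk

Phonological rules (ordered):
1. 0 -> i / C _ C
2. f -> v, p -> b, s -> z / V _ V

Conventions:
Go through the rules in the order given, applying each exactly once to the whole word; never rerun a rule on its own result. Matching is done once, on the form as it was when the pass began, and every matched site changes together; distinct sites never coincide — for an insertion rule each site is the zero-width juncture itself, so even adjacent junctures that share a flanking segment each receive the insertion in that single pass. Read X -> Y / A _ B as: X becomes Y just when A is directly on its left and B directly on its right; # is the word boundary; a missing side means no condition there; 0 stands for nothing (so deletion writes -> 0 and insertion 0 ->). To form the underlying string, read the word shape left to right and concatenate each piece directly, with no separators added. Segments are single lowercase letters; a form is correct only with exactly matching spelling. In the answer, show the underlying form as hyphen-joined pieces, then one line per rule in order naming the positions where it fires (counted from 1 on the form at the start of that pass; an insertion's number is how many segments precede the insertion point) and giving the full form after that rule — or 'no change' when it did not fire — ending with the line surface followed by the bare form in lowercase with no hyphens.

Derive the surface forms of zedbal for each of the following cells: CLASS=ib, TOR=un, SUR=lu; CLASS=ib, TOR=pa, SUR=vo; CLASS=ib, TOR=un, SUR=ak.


cell CLASS=ib, TOR=un, SUR=lu:
underlying: zedbal-an-piz-ame
1. 0 -> i / C _ C: inserts after position(s) 3, 8: zedibalanipizame
2. f -> v, p -> b, s -> z / V _ V: fires at position(s) 11: zedibalanibizame
surface: zedibalanibizame

cell CLASS=ib, TOR=pa, SUR=vo:
underlying: zedbal-re-pu-ame
1. 0 -> i / C _ C: inserts after position(s) 3, 6: zedibalirepuame
2. f -> v, p -> b, s -> z / V _ V: fires at position(s) 11: zedibalirebuame
surface: zedibalirebuame

cell CLASS=ib, TOR=un, SUR=ak:
underlying: zedbal-an-olo-ame
1. 0 -> i / C _ C: inserts after position(s) 3: zedibalanoloame
2. f -> v, p -> b, s -> z / V _ V: no change
surface: zedibalanoloame


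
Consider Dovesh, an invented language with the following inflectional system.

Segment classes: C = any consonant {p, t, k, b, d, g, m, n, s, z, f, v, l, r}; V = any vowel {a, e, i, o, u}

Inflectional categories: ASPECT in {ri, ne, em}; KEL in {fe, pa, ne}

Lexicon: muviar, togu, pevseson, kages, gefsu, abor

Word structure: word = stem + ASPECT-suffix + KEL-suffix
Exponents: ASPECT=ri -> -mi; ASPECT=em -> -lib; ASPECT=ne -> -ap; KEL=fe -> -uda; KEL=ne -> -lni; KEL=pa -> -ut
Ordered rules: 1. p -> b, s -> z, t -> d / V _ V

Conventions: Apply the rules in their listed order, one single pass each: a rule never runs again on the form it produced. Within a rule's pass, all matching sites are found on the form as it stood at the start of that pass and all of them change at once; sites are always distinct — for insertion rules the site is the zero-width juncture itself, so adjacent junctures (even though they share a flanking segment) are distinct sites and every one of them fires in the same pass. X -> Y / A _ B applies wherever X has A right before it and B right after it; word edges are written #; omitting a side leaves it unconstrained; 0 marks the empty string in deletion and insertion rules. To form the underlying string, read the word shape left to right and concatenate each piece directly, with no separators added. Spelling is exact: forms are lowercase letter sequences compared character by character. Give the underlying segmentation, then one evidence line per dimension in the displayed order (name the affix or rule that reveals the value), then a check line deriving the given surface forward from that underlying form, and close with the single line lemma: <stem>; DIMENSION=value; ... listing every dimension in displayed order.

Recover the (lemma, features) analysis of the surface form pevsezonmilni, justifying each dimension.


underlying: pevseson-mi-lni
ASPECT=ri - signalled by the affix -mi
KEL=ne - signalled by the affix -lni
check: pevsesonmilni -> pevsezonmilni
lemma: pevseson; ASPECT=ri; KEL=ne


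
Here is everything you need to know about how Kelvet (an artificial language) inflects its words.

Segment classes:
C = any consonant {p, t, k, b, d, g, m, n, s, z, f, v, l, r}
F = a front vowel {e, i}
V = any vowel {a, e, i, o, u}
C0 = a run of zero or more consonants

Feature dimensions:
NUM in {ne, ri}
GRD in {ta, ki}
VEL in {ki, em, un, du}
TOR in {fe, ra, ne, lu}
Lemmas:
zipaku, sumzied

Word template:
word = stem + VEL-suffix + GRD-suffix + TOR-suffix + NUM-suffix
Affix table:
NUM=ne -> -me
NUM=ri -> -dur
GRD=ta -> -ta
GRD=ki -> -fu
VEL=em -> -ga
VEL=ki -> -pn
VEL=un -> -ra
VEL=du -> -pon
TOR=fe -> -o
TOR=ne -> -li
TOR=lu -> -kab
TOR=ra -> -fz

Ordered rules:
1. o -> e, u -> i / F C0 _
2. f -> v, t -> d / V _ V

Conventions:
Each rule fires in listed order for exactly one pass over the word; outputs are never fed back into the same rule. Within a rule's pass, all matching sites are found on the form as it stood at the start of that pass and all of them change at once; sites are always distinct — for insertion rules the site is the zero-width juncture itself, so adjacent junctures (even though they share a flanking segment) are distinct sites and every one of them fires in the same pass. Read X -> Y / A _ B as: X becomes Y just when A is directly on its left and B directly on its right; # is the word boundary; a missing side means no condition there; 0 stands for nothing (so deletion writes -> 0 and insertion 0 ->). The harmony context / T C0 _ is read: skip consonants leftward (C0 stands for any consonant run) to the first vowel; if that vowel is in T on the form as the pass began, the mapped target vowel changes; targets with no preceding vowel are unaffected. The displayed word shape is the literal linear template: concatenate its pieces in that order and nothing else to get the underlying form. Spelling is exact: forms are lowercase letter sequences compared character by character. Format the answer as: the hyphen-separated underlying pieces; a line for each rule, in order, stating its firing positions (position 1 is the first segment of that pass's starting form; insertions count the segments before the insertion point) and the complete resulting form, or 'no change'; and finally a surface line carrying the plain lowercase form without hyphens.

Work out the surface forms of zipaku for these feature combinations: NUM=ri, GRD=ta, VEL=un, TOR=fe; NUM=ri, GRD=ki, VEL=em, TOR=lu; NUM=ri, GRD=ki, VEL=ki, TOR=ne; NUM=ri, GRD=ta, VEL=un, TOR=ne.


cell NUM=ri, GRD=ta, VEL=un, TOR=fe:
underlying: zipaku-ra-ta-o-dur
1. o -> e, u -> i / F C0 _: no change
2. f -> v, t -> d / V _ V: fires at position(s) 9: zipakuradaodur
surface: zipakuradaodur

cell NUM=ri, GRD=ki, VEL=em, TOR=lu:
underlying: zipaku-ga-fu-kab-dur
1. o -> e, u -> i / F C0 _: no change
2. f -> v, t -> d / V _ V: fires at position(s) 9: zipakugavukabdur
surface: zipakugavukabdur

cell NUM=ri, GRD=ki, VEL=ki, TOR=ne:
underlying: zipaku-pn-fu-li-dur
1. o -> e, u -> i / F C0 _: fires at position(s) 14: zipakupnfulidir
2. f -> v, t -> d / V _ V: no change
surface: zipakupnfulidir

cell NUM=ri, GRD=ta, VEL=un, TOR=ne:
underlying: zipaku-ra-ta-li-dur
1. o -> e, u -> i / F C0 _: fires at position(s) 14: zipakuratalidir
2. f -> v, t -> d / V _ V: fires at position(s) 9: zipakuradalidir
surface: zipakuradalidir


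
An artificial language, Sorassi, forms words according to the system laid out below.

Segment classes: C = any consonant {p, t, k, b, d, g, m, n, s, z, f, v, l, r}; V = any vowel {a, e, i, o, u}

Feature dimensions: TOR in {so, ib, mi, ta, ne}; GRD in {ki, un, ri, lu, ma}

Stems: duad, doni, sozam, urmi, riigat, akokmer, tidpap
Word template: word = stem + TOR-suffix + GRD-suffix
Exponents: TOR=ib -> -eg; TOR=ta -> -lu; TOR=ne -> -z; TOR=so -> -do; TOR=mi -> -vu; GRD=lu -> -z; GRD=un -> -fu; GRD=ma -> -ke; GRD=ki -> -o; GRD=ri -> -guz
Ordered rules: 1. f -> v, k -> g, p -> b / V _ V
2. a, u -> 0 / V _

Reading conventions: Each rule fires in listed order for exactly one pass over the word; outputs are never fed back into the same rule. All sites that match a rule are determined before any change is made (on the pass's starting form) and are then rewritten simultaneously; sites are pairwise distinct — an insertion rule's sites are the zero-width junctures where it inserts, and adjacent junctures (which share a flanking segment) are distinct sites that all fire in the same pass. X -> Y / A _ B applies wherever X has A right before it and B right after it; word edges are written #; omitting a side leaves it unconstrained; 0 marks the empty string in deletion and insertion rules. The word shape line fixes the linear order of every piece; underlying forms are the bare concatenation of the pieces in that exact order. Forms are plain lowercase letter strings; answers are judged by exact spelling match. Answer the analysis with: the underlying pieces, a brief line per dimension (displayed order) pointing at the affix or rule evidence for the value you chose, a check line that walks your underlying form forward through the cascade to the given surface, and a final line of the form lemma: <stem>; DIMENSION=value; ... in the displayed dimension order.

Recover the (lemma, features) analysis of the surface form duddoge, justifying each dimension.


underlying: duad-do-ke
TOR=so - signalled by the affix -do
GRD=ma - signalled by the affix -ke
check: duaddoke -> duaddoge -> duddoge
lemma: duad; TOR=so; GRD=ma


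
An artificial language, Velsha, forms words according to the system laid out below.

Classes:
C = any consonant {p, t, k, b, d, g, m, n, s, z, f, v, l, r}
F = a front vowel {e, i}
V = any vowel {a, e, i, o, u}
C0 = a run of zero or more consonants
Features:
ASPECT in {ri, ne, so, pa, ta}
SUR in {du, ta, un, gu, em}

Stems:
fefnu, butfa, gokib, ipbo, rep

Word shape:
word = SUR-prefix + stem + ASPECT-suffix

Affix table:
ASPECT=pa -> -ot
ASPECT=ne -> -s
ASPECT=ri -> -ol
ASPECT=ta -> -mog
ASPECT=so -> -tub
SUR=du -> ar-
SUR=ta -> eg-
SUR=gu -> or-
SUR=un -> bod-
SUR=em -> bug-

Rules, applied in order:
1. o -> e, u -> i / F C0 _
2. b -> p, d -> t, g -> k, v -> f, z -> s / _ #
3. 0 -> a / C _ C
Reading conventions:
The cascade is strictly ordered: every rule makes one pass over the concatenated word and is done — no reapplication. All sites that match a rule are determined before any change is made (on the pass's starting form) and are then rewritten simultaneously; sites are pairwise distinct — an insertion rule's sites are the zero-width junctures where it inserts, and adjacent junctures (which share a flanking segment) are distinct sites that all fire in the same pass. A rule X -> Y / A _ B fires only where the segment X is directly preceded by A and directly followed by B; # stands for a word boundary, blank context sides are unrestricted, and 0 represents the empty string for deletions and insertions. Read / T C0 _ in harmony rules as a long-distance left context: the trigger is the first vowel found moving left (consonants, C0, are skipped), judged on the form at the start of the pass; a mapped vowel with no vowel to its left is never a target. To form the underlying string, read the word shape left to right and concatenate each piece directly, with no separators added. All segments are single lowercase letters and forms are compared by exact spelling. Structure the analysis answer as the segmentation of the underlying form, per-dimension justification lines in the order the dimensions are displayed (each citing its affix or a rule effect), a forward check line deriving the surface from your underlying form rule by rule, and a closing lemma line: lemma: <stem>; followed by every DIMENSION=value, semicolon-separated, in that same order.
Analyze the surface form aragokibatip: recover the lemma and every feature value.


underlying: ar-gokib-tub
ASPECT=so - signalled by the affix -tub
SUR=du - signalled by the affix ar-
check: argokibtub -> argokibtib -> argokibtip -> aragokibatip
lemma: gokib; ASPECT=so; SUR=du


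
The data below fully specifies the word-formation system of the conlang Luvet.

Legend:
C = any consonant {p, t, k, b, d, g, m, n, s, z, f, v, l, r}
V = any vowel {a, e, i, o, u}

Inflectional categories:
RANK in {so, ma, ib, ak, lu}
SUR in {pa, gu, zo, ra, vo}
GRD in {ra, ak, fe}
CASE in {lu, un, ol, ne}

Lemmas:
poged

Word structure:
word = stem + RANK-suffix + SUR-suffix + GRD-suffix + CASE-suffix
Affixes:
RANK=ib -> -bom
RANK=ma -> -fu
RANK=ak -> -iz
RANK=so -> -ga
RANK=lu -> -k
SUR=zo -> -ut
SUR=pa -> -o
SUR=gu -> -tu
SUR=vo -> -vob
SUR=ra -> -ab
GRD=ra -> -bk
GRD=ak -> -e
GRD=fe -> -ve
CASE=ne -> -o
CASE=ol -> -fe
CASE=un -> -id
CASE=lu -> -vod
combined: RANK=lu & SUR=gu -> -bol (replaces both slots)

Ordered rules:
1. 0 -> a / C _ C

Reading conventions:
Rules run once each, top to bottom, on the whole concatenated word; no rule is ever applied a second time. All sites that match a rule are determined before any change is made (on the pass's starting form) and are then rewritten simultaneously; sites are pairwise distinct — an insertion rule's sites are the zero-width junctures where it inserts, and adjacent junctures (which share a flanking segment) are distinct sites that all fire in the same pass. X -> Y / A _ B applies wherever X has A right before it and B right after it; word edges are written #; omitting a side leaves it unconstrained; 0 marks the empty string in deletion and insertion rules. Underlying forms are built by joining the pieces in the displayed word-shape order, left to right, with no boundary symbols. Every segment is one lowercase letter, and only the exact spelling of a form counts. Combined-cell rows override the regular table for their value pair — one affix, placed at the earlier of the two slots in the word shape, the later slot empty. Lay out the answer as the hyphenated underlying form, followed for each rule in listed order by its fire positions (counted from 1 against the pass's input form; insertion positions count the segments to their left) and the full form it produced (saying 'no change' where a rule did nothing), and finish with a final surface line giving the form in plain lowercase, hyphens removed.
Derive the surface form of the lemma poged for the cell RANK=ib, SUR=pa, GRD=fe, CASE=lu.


underlying: poged-bom-o-ve-vod
1. 0 -> a / C _ C: inserts after position(s) 5: pogedabomovevod
surface: pogedabomovevod


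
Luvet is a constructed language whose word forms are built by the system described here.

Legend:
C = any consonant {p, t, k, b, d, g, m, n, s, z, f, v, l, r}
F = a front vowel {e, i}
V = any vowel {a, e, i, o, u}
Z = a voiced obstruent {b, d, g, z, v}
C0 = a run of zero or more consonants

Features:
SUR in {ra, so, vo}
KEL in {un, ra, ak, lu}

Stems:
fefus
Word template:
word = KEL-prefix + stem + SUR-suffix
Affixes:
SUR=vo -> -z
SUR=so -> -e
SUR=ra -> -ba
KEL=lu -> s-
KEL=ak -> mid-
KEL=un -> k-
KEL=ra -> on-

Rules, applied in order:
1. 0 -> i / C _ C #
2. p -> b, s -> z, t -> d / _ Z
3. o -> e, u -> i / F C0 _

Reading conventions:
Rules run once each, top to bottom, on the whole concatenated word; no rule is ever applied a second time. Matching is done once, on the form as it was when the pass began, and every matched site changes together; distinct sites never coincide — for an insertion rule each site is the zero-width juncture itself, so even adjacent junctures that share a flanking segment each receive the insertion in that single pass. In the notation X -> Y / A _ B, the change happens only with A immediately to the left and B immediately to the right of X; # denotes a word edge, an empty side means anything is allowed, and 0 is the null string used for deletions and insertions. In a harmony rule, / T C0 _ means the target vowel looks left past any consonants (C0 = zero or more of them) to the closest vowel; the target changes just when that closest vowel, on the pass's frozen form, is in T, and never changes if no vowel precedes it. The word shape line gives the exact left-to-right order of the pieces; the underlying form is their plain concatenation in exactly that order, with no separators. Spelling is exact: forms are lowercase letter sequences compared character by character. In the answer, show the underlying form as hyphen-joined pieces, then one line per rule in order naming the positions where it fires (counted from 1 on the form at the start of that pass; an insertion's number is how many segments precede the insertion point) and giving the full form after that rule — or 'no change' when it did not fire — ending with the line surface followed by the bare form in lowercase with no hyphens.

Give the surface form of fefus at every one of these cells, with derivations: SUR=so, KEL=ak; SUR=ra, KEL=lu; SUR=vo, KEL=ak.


cell SUR=so, KEL=ak:
underlying: mid-fefus-e
1. 0 -> i / C _ C #: no change
2. p -> b, s -> z, t -> d / _ Z: no change
3. o -> e, u -> i / F C0 _: fires at position(s) 7: midfefise
surface: midfefise

cell SUR=ra, KEL=lu:
underlying: s-fefus-ba
1. 0 -> i / C _ C #: no change
2. p -> b, s -> z, t -> d / _ Z: fires at position(s) 6: sfefuzba
3. o -> e, u -> i / F C0 _: fires at position(s) 5: sfefizba
surface: sfefizba

cell SUR=vo, KEL=ak:
underlying: mid-fefus-z
1. 0 -> i / C _ C #: inserts after position(s) 8: midfefusiz
2. p -> b, s -> z, t -> d / _ Z: no change
3. o -> e, u -> i / F C0 _: fires at position(s) 7: midfefisiz
surface: midfefisiz


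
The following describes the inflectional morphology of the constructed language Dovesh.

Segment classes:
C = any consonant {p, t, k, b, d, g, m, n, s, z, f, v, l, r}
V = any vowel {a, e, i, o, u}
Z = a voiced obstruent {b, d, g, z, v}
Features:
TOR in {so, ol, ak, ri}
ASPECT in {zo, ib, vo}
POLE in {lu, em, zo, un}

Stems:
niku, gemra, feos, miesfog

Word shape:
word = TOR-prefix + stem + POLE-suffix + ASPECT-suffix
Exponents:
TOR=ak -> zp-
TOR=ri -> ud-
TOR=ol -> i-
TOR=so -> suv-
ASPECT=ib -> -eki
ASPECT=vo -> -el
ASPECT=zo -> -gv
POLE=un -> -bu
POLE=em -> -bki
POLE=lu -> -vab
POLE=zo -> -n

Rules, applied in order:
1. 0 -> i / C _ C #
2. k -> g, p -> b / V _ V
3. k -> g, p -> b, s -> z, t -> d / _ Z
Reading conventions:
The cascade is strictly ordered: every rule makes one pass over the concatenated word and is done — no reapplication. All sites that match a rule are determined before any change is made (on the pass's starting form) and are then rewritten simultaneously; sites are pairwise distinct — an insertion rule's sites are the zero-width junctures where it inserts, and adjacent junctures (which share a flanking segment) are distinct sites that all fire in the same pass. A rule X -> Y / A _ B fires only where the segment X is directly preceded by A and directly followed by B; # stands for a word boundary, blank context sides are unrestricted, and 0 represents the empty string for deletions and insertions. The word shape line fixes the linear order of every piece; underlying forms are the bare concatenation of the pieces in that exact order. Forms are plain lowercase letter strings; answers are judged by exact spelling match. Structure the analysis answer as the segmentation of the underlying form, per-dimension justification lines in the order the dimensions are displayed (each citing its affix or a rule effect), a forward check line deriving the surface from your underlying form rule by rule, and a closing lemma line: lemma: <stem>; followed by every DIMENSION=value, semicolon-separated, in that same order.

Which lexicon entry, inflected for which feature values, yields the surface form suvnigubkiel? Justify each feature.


underlying: suv-niku-bki-el
TOR=so - signalled by the affix suv-
ASPECT=vo - signalled by the affix -el
POLE=em - signalled by the affix -bki
check: suvnikubkiel -> suvnikubkiel -> suvnigubkiel -> suvnigubkiel
lemma: niku; TOR=so; ASPECT=vo; POLE=em


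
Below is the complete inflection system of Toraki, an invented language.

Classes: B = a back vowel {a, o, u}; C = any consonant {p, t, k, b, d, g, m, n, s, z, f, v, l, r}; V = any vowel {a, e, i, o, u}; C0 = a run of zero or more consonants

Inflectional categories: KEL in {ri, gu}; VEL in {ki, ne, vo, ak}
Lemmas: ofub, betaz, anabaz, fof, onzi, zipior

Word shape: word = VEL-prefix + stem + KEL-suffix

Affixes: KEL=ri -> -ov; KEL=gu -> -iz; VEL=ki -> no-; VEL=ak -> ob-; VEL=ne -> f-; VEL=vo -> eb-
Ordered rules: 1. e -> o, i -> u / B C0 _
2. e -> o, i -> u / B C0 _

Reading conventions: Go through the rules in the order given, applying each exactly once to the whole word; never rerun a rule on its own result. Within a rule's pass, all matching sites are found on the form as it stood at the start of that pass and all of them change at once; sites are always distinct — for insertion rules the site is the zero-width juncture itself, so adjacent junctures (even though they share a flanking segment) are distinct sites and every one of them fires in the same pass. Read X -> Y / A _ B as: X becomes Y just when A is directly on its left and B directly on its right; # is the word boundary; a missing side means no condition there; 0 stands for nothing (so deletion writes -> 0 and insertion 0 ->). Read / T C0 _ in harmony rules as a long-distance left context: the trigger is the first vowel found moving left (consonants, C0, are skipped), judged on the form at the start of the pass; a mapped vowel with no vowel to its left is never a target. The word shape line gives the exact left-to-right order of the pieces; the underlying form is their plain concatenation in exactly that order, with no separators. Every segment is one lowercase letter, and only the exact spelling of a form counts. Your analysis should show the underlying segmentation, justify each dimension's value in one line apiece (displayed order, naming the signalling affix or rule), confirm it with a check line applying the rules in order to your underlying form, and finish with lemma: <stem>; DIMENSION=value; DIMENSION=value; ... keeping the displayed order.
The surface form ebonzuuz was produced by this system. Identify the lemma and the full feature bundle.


underlying: eb-onzi-iz
KEL=gu - signalled by the affix -iz
VEL=vo - signalled by the affix eb-
check: ebonziiz -> ebonzuiz -> ebonzuuz
lemma: onzi; KEL=gu; VEL=vo
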